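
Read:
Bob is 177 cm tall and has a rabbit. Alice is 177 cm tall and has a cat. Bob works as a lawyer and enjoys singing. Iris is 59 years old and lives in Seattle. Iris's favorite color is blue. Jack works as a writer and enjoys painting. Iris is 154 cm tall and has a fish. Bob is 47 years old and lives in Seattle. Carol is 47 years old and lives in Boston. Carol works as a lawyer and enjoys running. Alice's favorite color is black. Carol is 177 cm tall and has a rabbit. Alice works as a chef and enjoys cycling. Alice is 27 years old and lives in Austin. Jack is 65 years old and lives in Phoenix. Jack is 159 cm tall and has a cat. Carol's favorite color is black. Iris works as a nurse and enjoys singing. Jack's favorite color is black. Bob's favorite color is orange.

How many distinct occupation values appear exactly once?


Unique occupation values: 3

3


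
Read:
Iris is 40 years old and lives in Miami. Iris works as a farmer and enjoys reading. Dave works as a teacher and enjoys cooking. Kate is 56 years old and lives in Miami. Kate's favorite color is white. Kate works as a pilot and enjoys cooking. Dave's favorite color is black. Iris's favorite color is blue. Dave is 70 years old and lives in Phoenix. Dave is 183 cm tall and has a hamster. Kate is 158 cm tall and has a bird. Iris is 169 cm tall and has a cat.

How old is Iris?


Iris is 40 years old

40


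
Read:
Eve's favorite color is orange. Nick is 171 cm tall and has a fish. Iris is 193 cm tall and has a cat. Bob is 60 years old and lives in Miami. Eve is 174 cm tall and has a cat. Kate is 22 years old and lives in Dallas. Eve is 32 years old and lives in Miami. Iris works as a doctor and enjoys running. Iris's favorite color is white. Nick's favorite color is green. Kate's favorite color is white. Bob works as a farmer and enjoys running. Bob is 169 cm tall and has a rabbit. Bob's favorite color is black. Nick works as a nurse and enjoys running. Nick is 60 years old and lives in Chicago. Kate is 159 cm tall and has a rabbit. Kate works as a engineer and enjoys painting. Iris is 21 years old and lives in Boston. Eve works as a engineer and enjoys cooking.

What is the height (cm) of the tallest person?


Tallest: Iris at 193 cm

193


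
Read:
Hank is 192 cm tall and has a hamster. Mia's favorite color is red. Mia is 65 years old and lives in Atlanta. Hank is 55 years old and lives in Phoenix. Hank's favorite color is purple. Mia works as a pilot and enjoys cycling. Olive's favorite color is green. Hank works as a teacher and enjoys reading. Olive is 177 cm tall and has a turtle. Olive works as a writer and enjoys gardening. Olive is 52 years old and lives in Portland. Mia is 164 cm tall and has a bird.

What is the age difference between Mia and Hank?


|65 - 55| = 10

10


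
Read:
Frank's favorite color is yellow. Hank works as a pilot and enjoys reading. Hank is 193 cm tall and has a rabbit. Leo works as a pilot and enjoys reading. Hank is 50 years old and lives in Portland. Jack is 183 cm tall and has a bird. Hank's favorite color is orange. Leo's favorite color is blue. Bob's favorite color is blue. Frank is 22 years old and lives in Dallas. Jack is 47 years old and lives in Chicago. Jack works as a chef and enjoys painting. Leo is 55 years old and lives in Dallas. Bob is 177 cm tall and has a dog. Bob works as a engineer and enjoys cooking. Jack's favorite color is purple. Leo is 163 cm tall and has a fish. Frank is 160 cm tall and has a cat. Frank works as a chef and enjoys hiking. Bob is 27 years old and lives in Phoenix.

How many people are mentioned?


People: Jack, Leo, Frank, Bob, Hank. Count = 5

5


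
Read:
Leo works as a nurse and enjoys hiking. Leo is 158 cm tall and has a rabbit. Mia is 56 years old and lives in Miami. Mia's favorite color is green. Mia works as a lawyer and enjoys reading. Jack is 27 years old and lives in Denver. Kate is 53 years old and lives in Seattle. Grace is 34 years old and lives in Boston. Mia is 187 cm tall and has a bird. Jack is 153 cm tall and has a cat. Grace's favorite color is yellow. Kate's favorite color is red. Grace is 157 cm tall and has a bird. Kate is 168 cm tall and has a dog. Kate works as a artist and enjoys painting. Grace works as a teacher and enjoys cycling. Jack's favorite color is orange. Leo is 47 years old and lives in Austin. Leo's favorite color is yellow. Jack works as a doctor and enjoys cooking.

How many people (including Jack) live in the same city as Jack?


Jack lives in Denver. Count = 1

1


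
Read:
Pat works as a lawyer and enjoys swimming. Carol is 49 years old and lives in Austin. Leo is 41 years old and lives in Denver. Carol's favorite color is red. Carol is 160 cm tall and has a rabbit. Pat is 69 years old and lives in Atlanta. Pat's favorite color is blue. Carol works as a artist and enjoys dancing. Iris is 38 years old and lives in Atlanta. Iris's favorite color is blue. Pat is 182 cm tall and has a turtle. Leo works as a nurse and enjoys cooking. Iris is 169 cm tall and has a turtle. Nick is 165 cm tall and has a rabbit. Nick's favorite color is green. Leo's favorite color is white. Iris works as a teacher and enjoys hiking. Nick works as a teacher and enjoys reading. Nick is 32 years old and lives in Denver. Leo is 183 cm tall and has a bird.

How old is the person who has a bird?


Person with bird is Leo, age 41

41


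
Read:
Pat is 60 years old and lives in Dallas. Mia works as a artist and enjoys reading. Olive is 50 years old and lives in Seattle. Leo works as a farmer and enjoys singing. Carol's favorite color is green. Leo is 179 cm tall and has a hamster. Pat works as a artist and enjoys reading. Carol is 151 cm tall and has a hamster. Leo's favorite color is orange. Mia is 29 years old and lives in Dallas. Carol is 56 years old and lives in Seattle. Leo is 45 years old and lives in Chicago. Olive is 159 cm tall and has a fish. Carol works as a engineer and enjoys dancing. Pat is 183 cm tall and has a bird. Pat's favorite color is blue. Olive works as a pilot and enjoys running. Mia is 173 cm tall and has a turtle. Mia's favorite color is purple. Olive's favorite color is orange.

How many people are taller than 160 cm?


Taller than 160: 3

3


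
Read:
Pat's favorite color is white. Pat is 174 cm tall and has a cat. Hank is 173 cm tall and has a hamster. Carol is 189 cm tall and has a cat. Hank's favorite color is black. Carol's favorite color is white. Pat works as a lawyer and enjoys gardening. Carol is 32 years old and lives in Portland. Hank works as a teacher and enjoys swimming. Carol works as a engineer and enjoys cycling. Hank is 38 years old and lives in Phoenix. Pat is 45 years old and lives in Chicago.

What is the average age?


Sum=115, n=3, avg=38.33

38.33


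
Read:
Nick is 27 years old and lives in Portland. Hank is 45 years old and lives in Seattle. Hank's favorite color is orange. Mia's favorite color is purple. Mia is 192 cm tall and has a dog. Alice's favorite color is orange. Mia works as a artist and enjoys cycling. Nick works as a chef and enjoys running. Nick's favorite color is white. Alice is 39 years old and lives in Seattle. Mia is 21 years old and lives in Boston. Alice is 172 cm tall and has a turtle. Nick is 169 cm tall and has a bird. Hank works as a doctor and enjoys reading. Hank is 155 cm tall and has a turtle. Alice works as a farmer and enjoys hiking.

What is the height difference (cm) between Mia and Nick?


|192 - 169| = 23

23


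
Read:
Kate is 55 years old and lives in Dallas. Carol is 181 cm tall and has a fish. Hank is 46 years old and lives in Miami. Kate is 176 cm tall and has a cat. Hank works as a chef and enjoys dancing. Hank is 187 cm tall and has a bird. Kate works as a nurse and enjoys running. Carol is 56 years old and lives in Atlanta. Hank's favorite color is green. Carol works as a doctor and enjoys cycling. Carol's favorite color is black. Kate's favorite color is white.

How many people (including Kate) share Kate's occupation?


Kate is a nurse. Count = 1

1


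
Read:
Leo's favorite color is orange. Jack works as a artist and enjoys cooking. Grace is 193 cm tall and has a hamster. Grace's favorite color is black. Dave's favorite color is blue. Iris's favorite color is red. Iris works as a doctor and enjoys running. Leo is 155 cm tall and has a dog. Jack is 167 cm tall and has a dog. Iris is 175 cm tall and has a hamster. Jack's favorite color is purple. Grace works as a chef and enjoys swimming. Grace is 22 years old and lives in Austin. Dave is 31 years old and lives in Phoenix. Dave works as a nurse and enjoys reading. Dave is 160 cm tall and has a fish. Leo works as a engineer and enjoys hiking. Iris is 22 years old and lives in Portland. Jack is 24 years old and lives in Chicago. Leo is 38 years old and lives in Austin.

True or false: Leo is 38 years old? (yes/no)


Leo is actually 38. yes

yes


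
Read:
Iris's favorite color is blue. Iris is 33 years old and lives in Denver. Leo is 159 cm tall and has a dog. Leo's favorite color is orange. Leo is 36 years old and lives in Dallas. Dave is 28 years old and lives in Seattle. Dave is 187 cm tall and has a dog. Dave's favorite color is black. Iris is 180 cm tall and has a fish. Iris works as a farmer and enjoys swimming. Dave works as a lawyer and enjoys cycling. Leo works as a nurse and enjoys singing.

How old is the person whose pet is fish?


Person with pet=fish is Iris, age 33

33


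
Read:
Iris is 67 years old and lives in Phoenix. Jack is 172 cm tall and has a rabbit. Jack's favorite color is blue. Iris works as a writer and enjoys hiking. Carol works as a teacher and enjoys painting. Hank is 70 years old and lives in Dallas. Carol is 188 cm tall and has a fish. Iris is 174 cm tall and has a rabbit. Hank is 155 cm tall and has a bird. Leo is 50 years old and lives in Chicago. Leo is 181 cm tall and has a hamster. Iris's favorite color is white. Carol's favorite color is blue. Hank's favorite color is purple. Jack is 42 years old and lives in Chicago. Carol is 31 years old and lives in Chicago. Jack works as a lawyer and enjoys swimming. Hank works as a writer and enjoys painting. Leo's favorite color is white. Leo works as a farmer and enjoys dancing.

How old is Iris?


Iris is 67 years old

67


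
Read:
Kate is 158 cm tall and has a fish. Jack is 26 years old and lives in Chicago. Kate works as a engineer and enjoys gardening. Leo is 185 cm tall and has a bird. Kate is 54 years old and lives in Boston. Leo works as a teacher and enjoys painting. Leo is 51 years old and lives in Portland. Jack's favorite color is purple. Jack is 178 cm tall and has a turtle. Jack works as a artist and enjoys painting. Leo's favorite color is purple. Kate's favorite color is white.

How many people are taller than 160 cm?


Taller than 160: 2

2


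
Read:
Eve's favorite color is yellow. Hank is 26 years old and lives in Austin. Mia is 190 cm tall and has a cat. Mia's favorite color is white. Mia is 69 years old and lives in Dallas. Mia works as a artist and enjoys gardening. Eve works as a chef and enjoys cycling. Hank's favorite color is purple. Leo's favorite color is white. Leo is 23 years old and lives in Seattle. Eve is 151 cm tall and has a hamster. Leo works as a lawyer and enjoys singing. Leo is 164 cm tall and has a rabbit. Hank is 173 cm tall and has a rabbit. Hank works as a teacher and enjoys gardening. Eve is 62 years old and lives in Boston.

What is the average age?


Sum=180, n=4, avg=45

45


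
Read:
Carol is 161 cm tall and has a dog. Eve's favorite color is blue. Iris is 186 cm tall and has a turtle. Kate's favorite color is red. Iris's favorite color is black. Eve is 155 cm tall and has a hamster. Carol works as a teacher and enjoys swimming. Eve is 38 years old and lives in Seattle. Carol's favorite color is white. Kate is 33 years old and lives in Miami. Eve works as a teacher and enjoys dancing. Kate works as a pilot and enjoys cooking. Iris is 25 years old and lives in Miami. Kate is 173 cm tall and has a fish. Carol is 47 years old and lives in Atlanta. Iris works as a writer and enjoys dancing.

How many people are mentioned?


People: Iris, Eve, Kate, Carol. Count = 4

4


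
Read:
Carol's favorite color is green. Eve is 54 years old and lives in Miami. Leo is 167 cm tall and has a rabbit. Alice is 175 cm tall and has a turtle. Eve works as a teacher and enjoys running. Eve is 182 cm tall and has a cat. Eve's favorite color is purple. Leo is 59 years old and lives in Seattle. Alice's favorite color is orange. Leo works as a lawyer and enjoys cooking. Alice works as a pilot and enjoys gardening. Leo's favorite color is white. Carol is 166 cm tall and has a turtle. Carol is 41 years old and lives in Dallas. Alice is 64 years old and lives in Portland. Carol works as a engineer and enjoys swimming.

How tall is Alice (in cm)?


Alice is 175 cm tall

175


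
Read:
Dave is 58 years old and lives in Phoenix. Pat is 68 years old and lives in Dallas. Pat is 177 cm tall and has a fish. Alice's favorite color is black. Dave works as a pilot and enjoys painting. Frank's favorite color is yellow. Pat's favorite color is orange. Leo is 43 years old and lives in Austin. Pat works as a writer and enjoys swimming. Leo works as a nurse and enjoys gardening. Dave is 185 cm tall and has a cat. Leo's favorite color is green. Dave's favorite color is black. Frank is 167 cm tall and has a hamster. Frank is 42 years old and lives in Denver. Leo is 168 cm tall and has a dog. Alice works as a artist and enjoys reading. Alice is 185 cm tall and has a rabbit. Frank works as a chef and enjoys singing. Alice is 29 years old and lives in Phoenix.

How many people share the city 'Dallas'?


Count: 1

1


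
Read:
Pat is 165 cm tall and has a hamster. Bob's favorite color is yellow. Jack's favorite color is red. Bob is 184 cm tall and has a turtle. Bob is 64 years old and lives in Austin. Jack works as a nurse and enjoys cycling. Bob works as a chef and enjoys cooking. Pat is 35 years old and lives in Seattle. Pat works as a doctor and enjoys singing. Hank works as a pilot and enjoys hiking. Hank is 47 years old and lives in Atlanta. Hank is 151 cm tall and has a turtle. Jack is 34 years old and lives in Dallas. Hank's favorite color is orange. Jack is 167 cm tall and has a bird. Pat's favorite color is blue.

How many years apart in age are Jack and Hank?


34 vs 47, diff = 13

13


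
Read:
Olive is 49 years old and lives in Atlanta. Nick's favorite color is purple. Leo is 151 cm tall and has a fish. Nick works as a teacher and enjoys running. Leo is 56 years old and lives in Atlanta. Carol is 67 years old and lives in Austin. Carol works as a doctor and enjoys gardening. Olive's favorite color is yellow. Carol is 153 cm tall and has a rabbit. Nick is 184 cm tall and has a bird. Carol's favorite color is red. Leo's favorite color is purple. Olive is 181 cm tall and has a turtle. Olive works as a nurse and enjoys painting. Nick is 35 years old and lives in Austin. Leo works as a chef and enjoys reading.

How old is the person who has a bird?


Person with bird is Nick, age 35

35


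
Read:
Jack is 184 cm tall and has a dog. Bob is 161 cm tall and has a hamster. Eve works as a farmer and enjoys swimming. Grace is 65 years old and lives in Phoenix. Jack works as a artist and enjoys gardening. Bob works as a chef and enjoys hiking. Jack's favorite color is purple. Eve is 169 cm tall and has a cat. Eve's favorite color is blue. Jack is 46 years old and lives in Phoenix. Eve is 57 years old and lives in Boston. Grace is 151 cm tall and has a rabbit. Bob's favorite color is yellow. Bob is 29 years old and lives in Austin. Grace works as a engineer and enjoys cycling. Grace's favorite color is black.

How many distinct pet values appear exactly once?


Unique pet values: 4

4


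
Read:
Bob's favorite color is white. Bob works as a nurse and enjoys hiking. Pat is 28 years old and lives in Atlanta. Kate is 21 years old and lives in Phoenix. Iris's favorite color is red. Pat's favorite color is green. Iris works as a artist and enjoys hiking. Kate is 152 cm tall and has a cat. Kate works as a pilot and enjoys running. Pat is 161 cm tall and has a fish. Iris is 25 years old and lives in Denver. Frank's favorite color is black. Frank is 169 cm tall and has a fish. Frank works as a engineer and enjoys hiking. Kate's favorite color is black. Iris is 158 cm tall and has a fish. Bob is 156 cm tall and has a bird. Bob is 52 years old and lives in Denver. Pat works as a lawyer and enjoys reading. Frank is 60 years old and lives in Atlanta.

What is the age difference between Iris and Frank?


|25 - 60| = 35

35


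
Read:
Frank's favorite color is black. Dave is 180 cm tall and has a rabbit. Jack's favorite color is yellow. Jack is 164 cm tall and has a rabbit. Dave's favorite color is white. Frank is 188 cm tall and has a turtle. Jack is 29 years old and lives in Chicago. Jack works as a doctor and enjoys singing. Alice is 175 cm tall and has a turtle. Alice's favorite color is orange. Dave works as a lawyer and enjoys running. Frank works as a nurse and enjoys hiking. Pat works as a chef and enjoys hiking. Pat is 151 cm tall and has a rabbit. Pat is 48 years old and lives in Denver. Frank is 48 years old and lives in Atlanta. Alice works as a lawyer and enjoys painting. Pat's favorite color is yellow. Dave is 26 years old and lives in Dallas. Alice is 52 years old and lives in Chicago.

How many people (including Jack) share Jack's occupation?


Jack is a doctor. Count = 1

1


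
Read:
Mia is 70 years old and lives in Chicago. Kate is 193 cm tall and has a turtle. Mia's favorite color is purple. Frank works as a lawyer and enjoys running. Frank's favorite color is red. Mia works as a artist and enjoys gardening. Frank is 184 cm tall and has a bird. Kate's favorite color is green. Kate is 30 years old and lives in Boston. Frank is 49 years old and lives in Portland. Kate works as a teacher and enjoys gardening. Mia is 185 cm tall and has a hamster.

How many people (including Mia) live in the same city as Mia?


Mia lives in Chicago. Count = 1

1


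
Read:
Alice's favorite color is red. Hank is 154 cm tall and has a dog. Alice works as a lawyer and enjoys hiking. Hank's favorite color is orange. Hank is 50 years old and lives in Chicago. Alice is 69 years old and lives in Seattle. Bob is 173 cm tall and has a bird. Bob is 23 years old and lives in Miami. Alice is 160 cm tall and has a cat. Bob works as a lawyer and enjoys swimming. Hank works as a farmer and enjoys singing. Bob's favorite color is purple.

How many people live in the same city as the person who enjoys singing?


Person with hobby singing is Hank, city Chicago. Count = 1

1


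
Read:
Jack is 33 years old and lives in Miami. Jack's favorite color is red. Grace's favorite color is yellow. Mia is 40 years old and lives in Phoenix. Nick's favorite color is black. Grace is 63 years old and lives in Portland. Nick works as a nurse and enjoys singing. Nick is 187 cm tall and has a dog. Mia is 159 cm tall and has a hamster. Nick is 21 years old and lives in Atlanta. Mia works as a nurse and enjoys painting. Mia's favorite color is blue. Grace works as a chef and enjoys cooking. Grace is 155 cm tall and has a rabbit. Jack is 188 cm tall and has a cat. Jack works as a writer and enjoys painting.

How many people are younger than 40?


Filter: 2

2


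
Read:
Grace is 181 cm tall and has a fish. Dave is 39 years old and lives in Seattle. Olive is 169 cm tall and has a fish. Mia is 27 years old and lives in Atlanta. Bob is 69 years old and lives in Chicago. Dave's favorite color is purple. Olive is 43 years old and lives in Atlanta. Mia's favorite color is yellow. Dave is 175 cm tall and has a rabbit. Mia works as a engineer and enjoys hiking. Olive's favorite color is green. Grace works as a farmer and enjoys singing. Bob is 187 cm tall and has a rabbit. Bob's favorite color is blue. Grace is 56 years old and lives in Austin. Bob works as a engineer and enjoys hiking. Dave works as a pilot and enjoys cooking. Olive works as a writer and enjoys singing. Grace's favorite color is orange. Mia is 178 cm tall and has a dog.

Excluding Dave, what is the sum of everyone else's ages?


Sum (excluding Dave): 195

195


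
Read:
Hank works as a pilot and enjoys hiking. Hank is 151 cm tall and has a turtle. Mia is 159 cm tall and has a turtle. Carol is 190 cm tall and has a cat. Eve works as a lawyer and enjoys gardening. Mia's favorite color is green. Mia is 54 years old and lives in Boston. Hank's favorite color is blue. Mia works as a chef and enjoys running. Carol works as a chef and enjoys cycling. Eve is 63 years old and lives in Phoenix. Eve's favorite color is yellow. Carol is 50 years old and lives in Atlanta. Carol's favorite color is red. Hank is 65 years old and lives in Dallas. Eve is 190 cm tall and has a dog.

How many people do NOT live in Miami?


Not in Miami: 4

4


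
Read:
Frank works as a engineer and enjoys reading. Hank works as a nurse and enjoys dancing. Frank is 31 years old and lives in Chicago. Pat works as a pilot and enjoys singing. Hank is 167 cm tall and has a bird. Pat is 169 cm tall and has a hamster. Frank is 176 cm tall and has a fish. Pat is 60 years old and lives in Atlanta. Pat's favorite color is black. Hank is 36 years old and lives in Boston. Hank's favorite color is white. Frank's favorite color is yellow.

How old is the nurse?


The nurse is Hank, age 36

36


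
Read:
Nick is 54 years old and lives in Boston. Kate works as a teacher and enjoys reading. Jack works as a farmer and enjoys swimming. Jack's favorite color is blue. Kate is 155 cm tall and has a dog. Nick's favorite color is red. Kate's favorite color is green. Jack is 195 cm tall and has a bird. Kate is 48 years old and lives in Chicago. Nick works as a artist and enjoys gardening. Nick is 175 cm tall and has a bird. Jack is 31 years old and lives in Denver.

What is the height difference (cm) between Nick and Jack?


|175 - 195| = 20

20


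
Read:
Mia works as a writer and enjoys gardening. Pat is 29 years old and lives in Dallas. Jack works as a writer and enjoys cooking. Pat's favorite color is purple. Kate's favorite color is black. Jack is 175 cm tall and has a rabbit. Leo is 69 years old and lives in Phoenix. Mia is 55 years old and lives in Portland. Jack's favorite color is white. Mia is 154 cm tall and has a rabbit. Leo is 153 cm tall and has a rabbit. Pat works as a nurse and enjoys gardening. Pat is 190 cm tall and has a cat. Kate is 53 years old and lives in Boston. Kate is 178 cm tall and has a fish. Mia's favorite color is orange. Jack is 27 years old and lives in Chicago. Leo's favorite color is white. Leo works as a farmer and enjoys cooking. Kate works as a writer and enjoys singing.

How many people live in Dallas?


Count in Dallas: 1

1


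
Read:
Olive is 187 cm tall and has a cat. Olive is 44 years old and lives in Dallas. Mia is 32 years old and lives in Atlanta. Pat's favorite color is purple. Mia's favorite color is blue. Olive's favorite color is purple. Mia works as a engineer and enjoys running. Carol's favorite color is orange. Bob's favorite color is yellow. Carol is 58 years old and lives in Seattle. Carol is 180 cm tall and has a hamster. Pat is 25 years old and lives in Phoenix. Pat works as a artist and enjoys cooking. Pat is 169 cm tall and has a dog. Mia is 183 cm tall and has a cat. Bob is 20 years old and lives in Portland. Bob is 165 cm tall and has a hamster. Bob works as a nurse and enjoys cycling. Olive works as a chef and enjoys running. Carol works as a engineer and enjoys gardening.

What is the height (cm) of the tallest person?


Tallest: Olive at 187 cm

187


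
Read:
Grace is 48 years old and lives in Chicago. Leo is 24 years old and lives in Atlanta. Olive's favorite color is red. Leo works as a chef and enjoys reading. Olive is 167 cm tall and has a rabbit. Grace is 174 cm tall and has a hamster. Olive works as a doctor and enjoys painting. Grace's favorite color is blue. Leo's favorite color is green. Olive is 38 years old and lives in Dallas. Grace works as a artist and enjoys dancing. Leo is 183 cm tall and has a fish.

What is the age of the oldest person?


Oldest: Grace at 48

48


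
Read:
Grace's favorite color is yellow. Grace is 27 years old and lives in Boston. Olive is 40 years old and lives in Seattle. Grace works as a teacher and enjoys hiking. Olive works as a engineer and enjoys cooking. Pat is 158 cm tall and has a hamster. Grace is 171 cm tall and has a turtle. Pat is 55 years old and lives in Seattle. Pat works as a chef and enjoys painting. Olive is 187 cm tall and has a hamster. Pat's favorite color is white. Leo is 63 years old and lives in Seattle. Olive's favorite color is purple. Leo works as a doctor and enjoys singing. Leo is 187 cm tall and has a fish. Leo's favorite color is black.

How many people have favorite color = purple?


Count: 1

1


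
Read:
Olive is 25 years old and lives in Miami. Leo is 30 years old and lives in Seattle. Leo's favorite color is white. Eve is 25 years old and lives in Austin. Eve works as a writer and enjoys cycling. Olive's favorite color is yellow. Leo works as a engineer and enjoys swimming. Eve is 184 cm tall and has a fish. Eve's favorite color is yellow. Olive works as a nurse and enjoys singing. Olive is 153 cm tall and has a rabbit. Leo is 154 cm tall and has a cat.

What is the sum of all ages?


25+25+30 = 80

80


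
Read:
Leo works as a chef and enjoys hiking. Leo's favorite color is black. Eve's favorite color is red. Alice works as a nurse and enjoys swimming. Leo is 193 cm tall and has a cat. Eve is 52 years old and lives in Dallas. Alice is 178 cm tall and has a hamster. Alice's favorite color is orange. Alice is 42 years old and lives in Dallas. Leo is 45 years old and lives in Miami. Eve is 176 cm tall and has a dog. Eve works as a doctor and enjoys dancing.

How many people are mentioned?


People: Eve, Alice, Leo. Count = 3

3


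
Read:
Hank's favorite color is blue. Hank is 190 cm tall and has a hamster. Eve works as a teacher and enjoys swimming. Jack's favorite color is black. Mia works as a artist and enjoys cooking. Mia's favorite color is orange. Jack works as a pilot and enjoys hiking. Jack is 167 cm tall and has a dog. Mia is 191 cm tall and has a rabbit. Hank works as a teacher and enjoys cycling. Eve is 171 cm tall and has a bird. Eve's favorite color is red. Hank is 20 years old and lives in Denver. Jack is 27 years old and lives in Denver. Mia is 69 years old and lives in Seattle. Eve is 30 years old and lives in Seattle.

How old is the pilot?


The pilot is Jack, age 27

27


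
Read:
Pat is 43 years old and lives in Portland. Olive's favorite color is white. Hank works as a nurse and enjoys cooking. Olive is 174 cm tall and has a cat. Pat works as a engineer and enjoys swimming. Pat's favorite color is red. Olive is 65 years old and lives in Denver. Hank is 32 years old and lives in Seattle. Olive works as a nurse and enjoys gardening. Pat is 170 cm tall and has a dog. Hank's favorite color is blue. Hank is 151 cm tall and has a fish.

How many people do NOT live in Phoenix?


Not in Phoenix: 3

3


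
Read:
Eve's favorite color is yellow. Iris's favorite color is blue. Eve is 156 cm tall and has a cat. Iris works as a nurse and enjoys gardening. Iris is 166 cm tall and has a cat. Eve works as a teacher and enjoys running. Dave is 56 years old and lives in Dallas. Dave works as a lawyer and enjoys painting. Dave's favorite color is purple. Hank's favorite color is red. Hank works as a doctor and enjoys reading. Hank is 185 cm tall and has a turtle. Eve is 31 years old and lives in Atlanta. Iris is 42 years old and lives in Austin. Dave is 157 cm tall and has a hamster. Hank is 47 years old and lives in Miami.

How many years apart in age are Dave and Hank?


56 vs 47, diff = 9

9


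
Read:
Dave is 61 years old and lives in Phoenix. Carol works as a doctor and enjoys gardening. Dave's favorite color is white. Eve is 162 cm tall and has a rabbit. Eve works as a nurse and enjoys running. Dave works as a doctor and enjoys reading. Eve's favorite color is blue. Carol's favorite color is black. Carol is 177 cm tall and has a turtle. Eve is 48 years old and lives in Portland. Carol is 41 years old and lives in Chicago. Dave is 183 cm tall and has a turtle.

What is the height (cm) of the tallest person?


Tallest: Dave at 183 cm

183


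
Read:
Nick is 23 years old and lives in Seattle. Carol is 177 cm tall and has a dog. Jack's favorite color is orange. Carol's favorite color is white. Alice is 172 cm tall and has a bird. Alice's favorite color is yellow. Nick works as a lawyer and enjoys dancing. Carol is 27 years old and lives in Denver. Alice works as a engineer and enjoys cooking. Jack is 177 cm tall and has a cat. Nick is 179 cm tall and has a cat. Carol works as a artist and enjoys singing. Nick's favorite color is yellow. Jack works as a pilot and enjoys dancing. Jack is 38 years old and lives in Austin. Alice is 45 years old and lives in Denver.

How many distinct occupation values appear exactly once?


Unique occupation values: 4

4


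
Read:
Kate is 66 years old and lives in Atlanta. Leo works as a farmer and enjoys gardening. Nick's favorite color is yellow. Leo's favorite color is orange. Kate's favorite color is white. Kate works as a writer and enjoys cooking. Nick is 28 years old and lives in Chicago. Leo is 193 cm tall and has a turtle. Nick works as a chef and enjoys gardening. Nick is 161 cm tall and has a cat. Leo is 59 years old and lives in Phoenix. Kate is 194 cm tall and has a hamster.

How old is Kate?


Kate is 66 years old

66


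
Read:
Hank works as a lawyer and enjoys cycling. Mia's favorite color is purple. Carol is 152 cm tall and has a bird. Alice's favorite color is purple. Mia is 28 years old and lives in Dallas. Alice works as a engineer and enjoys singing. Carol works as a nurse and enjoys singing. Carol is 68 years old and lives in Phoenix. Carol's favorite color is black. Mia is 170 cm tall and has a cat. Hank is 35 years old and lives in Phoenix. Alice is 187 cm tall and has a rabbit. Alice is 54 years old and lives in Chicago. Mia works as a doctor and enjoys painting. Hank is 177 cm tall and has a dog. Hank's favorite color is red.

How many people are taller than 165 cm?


Taller than 165: 3

3


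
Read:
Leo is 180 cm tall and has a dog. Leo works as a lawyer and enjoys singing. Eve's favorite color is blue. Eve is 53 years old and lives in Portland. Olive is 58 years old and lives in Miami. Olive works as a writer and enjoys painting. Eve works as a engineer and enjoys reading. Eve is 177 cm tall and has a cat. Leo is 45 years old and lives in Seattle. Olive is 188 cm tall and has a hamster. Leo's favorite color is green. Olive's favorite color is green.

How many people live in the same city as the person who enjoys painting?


Person with hobby painting is Olive, city Miami. Count = 1

1


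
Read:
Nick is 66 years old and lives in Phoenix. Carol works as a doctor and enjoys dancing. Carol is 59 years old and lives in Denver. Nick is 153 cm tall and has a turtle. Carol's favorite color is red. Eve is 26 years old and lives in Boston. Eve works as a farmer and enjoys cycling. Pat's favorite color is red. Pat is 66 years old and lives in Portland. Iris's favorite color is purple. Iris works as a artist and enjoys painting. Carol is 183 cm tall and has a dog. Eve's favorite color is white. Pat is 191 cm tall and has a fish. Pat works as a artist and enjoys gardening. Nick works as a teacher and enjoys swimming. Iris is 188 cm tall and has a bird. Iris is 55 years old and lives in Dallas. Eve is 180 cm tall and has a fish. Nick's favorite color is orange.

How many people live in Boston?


Count in Boston: 1

1


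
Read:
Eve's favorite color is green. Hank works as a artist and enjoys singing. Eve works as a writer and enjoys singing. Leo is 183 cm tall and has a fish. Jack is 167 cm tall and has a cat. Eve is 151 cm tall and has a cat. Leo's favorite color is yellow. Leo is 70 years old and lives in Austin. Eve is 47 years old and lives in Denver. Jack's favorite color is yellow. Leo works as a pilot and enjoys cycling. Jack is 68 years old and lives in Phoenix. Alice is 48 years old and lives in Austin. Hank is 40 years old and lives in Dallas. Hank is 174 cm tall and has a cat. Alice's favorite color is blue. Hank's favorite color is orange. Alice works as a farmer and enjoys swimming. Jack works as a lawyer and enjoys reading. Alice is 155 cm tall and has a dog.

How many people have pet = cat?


Count: 3

3


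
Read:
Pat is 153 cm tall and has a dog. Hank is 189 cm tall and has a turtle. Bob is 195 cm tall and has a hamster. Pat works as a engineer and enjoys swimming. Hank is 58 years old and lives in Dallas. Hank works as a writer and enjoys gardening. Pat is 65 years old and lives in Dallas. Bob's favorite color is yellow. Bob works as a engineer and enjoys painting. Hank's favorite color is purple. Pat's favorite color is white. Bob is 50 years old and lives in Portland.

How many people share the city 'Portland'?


Count: 1

1


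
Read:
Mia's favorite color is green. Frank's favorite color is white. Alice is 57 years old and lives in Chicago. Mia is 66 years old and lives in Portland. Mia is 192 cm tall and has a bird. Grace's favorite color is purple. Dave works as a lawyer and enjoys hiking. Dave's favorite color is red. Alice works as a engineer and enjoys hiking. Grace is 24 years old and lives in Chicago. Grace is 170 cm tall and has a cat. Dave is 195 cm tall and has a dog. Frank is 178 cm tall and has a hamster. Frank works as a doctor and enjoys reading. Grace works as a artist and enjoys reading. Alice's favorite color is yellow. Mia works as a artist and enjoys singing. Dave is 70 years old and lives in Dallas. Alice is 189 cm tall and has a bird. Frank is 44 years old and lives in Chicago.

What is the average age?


Sum=261, n=5, avg=52.2

52.2


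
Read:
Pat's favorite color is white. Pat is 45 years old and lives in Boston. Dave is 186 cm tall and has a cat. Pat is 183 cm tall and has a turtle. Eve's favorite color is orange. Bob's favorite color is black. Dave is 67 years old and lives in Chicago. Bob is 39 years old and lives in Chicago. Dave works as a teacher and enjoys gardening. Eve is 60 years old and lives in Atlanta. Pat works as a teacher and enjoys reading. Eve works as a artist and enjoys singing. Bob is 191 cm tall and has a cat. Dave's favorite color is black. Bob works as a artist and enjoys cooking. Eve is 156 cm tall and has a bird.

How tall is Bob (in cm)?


Bob is 191 cm tall

191


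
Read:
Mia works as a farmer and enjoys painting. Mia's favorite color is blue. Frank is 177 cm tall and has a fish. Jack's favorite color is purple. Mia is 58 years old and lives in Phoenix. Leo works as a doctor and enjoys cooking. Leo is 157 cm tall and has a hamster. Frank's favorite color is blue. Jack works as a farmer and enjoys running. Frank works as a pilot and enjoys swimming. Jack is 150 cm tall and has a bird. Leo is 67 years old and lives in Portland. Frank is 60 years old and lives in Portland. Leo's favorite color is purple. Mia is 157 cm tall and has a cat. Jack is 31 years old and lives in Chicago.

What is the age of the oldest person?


Oldest: Leo at 67

67


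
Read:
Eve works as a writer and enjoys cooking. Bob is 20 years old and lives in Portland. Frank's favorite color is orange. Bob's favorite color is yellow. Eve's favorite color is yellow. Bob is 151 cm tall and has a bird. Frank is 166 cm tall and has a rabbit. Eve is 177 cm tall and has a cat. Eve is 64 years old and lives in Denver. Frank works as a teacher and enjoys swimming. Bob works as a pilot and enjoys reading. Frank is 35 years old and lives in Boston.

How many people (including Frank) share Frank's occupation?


Frank is a teacher. Count = 1

1


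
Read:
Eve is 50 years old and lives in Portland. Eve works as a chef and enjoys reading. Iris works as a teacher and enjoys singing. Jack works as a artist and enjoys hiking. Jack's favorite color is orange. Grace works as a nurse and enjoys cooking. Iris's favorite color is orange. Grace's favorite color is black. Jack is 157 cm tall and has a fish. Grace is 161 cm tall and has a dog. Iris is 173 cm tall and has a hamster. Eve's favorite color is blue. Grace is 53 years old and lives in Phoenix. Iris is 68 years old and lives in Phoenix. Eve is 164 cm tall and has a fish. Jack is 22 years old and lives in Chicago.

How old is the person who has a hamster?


Person with hamster is Iris, age 68

68


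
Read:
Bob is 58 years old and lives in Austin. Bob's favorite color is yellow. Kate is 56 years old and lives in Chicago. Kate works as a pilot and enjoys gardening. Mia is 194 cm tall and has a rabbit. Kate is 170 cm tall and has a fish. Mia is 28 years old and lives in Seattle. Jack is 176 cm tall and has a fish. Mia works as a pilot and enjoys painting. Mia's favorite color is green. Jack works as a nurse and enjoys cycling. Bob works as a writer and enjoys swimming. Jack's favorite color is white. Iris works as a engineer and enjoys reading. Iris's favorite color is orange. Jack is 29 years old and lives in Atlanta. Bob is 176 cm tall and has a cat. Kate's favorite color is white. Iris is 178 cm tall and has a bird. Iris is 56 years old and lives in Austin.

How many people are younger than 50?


Filter: 2

2


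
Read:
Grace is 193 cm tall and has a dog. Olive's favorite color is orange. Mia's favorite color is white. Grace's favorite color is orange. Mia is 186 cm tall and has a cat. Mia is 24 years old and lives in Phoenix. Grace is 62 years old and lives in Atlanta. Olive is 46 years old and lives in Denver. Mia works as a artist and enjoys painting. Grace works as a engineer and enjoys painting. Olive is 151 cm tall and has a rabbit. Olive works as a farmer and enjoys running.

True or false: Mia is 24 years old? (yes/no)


Mia is actually 24. yes

yes


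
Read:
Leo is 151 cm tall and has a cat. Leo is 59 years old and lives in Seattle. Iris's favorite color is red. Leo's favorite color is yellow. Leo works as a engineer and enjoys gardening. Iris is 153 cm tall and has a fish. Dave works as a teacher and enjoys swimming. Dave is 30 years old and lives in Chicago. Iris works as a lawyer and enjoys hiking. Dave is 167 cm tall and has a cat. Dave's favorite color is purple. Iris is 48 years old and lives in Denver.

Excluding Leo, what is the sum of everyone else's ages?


Sum (excluding Leo): 78

78


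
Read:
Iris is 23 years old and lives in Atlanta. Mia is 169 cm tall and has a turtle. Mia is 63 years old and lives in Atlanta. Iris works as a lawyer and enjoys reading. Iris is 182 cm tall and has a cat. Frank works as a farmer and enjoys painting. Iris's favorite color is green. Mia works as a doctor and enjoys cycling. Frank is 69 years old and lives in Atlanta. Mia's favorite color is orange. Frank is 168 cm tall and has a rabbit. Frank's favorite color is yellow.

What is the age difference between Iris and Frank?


|23 - 69| = 46

46


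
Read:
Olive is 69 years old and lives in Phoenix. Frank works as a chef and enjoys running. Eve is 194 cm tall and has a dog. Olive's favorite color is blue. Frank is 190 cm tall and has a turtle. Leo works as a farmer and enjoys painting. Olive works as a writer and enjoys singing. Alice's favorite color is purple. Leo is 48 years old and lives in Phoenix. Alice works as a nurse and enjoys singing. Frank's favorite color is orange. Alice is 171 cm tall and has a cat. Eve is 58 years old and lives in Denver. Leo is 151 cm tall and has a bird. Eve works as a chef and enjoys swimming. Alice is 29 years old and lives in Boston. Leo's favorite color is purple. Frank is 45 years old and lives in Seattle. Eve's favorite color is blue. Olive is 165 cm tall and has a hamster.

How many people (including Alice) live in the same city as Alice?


Alice lives in Boston. Count = 1

1


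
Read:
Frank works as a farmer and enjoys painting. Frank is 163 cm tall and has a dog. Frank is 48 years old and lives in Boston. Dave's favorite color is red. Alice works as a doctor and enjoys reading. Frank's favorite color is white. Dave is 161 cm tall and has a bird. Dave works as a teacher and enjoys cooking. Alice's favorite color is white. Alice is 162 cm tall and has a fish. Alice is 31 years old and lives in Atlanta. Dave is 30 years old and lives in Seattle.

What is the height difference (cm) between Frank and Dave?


|163 - 161| = 2

2
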